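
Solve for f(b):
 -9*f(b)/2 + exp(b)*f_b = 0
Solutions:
 f(b) = C1*exp(-9*exp(-b)/2)


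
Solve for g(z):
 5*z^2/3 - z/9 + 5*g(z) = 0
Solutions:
 g(z) = z*(1 - 15*z)/45


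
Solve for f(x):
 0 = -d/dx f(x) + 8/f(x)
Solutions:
 f(x) = -sqrt(C1 + 16*x)
 f(x) = sqrt(C1 + 16*x)


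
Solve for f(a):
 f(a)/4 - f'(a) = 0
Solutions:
 f(a) = C1*exp(a/4)


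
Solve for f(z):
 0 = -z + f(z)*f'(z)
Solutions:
 f(z) = -sqrt(C1 + z^2)
 f(z) = sqrt(C1 + z^2)


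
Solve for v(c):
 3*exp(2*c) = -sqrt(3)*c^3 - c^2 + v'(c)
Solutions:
 v(c) = C1 + sqrt(3)*c^4/4 + c^3/3 + 3*exp(2*c)/2


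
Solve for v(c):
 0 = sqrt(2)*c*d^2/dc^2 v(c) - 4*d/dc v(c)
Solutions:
 v(c) = C1 + C2*c^(1 + 2*sqrt(2))


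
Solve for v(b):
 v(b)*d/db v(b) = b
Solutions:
 v(b) = -sqrt(C1 + b^2)
 v(b) = sqrt(C1 + b^2)


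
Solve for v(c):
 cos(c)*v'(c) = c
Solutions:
 v(c) = C1 + Integral(c/cos(c), c)


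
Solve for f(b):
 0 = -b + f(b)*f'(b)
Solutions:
 f(b) = -sqrt(C1 + b^2)
 f(b) = sqrt(C1 + b^2)


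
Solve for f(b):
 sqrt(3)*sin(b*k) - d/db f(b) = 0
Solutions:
 f(b) = C1 - sqrt(3)*cos(b*k)/k


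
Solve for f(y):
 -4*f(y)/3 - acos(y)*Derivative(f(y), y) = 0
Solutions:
 f(y) = C1*exp(-4*Integral(1/acos(y), y)/3)


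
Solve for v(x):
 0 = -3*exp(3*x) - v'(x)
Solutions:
 v(x) = C1 - exp(3*x)


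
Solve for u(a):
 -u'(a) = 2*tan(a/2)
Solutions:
 u(a) = C1 + 4*log(cos(a/2))


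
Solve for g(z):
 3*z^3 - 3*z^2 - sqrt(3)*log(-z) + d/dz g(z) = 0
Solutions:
 g(z) = C1 - 3*z^4/4 + z^3 + sqrt(3)*z*log(-z) - sqrt(3)*z


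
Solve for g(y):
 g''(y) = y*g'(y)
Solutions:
 g(y) = C1 + C2*erfi(sqrt(2)*y/2)


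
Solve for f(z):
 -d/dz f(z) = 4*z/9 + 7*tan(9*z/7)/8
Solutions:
 f(z) = C1 - 2*z^2/9 + 49*log(cos(9*z/7))/72


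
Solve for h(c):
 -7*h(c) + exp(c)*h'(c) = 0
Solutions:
 h(c) = C1*exp(-7*exp(-c))


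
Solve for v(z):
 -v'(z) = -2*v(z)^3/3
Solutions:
 v(z) = -sqrt(6)*sqrt(-1/(C1 + 2*z))/2
 v(z) = sqrt(6)*sqrt(-1/(C1 + 2*z))/2


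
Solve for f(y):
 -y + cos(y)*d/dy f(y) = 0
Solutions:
 f(y) = C1 + Integral(y/cos(y), y)


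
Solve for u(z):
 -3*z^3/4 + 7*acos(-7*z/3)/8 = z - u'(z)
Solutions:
 u(z) = C1 + 3*z^4/16 + z^2/2 - 7*z*acos(-7*z/3)/8 - sqrt(9 - 49*z^2)/8


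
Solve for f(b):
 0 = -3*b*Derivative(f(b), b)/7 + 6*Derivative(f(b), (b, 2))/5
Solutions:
 f(b) = C1 + C2*erfi(sqrt(35)*b/14)


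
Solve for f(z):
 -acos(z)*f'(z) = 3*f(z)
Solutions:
 f(z) = C1*exp(-3*Integral(1/acos(z), z))


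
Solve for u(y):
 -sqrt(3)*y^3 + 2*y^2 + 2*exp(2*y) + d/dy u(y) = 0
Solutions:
 u(y) = C1 + sqrt(3)*y^4/4 - 2*y^3/3 - exp(2*y)


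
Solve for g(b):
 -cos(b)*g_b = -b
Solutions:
 g(b) = C1 + Integral(b/cos(b), b)


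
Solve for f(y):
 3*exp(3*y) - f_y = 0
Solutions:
 f(y) = C1 + exp(3*y)


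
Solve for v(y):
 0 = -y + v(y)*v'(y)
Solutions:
 v(y) = -sqrt(C1 + y^2)
 v(y) = sqrt(C1 + y^2)


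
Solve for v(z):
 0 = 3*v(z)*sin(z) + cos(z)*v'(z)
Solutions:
 v(z) = C1*cos(z)^3


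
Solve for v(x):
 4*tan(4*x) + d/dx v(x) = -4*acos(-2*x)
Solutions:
 v(x) = C1 - 4*x*acos(-2*x) - 2*sqrt(1 - 4*x^2) + log(cos(4*x))


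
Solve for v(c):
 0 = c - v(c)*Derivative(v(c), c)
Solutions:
 v(c) = -sqrt(C1 + c^2)
 v(c) = sqrt(C1 + c^2)


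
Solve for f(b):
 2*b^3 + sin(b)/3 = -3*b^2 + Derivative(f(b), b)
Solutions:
 f(b) = C1 + b^4/2 + b^3 - cos(b)/3


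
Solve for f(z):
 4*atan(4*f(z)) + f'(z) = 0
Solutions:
 Integral(1/atan(4*_y), (_y, f(z))) = C1 - 4*z


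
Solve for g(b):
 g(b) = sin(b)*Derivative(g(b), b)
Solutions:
 g(b) = C1*sqrt(cos(b) - 1)/sqrt(cos(b) + 1)


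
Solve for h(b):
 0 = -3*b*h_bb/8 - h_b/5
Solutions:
 h(b) = C1 + C2*b^(7/15)


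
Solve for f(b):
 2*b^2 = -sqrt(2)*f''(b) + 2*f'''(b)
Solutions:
 f(b) = C1 + C2*b + C3*exp(sqrt(2)*b/2) - sqrt(2)*b^4/12 - 2*b^3/3 - 2*sqrt(2)*b^2


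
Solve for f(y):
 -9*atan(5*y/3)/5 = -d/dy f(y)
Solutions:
 f(y) = C1 + 9*y*atan(5*y/3)/5 - 27*log(25*y^2 + 9)/50


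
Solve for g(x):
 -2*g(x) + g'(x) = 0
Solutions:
 g(x) = C1*exp(2*x)


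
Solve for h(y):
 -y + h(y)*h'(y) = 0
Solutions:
 h(y) = -sqrt(C1 + y^2)
 h(y) = sqrt(C1 + y^2)


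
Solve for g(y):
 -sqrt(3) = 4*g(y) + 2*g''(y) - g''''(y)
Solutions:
 g(y) = C1*exp(-y*sqrt(1 + sqrt(5))) + C2*exp(y*sqrt(1 + sqrt(5))) + C3*sin(y*sqrt(-1 + sqrt(5))) + C4*cos(y*sqrt(-1 + sqrt(5))) - sqrt(3)/4


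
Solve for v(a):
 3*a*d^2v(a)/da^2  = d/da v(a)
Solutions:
 v(a) = C1 + C2*a^(4/3)


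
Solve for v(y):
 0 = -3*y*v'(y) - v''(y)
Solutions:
 v(y) = C1 + C2*erf(sqrt(6)*y/2)


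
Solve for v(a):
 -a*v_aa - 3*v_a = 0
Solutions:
 v(a) = C1 + C2/a^2


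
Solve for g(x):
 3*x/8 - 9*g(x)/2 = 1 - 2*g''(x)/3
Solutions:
 g(x) = C1*exp(-3*sqrt(3)*x/2) + C2*exp(3*sqrt(3)*x/2) + x/12 - 2/9


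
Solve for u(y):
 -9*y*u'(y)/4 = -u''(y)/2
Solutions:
 u(y) = C1 + C2*erfi(3*y/2)


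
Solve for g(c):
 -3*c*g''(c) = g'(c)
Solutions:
 g(c) = C1 + C2*c^(2/3)


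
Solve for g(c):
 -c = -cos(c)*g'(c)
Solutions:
 g(c) = C1 + Integral(c/cos(c), c)


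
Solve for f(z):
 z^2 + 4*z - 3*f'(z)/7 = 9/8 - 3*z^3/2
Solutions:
 f(z) = C1 + 7*z^4/8 + 7*z^3/9 + 14*z^2/3 - 21*z/8


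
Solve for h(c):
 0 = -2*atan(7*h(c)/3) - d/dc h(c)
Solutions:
 Integral(1/atan(7*_y/3), (_y, h(c))) = C1 - 2*c


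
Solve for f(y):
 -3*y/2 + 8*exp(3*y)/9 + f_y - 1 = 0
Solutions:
 f(y) = C1 + 3*y^2/4 + y - 8*exp(3*y)/27


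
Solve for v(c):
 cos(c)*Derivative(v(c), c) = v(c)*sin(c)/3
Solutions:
 v(c) = C1/cos(c)^(1/3)


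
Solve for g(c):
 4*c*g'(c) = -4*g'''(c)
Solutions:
 g(c) = C1 + Integral(C2*airyai(-c) + C3*airybi(-c), c)


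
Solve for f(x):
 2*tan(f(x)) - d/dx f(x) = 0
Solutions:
 f(x) = pi - asin(C1*exp(2*x))
 f(x) = asin(C1*exp(2*x))


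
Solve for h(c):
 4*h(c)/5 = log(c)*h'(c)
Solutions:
 h(c) = C1*exp(4*li(c)/5)


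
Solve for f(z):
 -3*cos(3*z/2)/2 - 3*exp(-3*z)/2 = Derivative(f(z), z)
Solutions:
 f(z) = C1 - sin(3*z/2) + exp(-3*z)/2


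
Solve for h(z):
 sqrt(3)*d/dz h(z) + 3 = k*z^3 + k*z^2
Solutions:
 h(z) = C1 + sqrt(3)*k*z^4/12 + sqrt(3)*k*z^3/9 - sqrt(3)*z


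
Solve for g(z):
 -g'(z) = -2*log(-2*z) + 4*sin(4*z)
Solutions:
 g(z) = C1 + 2*z*log(-z) - 2*z + 2*z*log(2) + cos(4*z)


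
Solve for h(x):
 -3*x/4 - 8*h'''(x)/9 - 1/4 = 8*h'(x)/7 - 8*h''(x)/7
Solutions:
 h(x) = C1 - 21*x^2/64 - 7*x/8 + (C2*sin(3*sqrt(19)*x/14) + C3*cos(3*sqrt(19)*x/14))*exp(9*x/14)


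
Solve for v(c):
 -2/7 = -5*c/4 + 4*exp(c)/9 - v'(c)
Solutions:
 v(c) = C1 - 5*c^2/8 + 2*c/7 + 4*exp(c)/9


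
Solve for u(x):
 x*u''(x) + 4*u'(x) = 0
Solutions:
 u(x) = C1 + C2/x^3


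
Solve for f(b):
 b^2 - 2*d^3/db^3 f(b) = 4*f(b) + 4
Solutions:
 f(b) = C3*exp(-2^(1/3)*b) + b^2/4 + (C1*sin(2^(1/3)*sqrt(3)*b/2) + C2*cos(2^(1/3)*sqrt(3)*b/2))*exp(2^(1/3)*b/2) - 1


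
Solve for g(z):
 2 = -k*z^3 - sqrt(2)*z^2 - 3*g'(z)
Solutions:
 g(z) = C1 - k*z^4/12 - sqrt(2)*z^3/9 - 2*z/3


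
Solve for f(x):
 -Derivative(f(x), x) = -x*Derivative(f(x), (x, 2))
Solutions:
 f(x) = C1 + C2*x^2


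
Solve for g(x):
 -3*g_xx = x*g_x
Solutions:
 g(x) = C1 + C2*erf(sqrt(6)*x/6)


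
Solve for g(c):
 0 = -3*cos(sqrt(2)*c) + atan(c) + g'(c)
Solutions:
 g(c) = C1 - c*atan(c) + log(c^2 + 1)/2 + 3*sqrt(2)*sin(sqrt(2)*c)/2


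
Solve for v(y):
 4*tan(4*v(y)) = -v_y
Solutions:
 v(y) = -asin(C1*exp(-16*y))/4 + pi/4
 v(y) = asin(C1*exp(-16*y))/4


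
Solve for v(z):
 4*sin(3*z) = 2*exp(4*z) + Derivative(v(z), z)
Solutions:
 v(z) = C1 - exp(4*z)/2 - 4*cos(3*z)/3


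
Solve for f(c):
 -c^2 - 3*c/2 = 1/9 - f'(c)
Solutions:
 f(c) = C1 + c^3/3 + 3*c^2/4 + c/9


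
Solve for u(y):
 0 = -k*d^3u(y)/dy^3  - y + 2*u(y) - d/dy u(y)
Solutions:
 u(y) = C1*exp(y*(3^(1/3)*(sqrt(3)*sqrt((27 + 1/k)/k^2) - 9/k)^(1/3)/6 - 3^(5/6)*I*(sqrt(3)*sqrt((27 + 1/k)/k^2) - 9/k)^(1/3)/6 + 2/(k*(-3^(1/3) + 3^(5/6)*I)*(sqrt(3)*sqrt((27 + 1/k)/k^2) - 9/k)^(1/3)))) + C2*exp(y*(3^(1/3)*(sqrt(3)*sqrt((27 + 1/k)/k^2) - 9/k)^(1/3)/6 + 3^(5/6)*I*(sqrt(3)*sqrt((27 + 1/k)/k^2) - 9/k)^(1/3)/6 - 2/(k*(3^(1/3) + 3^(5/6)*I)*(sqrt(3)*sqrt((27 + 1/k)/k^2) - 9/k)^(1/3)))) + C3*exp(3^(1/3)*y*(-(sqrt(3)*sqrt((27 + 1/k)/k^2) - 9/k)^(1/3) + 3^(1/3)/(k*(sqrt(3)*sqrt((27 + 1/k)/k^2) - 9/k)^(1/3)))/3) + y/2 + 1/4


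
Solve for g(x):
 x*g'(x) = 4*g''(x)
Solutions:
 g(x) = C1 + C2*erfi(sqrt(2)*x/4)


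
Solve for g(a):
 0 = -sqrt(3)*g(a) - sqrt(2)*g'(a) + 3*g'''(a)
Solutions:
 g(a) = C1*exp(-a*(2*2^(5/6)/(sqrt(243 - 8*sqrt(2)) + 9*sqrt(3))^(1/3) + 2^(2/3)*(sqrt(243 - 8*sqrt(2)) + 9*sqrt(3))^(1/3))/12)*sin(sqrt(3)*a*(-2*2^(5/6)/(sqrt(243 - 8*sqrt(2)) + 9*sqrt(3))^(1/3) + 2^(2/3)*(sqrt(243 - 8*sqrt(2)) + 9*sqrt(3))^(1/3))/12) + C2*exp(-a*(2*2^(5/6)/(sqrt(243 - 8*sqrt(2)) + 9*sqrt(3))^(1/3) + 2^(2/3)*(sqrt(243 - 8*sqrt(2)) + 9*sqrt(3))^(1/3))/12)*cos(sqrt(3)*a*(-2*2^(5/6)/(sqrt(243 - 8*sqrt(2)) + 9*sqrt(3))^(1/3) + 2^(2/3)*(sqrt(243 - 8*sqrt(2)) + 9*sqrt(3))^(1/3))/12) + C3*exp(a*(2*2^(5/6)/(sqrt(243 - 8*sqrt(2)) + 9*sqrt(3))^(1/3) + 2^(2/3)*(sqrt(243 - 8*sqrt(2)) + 9*sqrt(3))^(1/3))/6)


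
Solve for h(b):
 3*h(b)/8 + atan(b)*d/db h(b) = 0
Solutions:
 h(b) = C1*exp(-3*Integral(1/atan(b), b)/8)


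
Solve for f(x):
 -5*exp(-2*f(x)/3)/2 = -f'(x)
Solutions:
 f(x) = 3*log(-sqrt(C1 + 5*x)) - 3*log(3)/2
 f(x) = 3*log(C1 + 5*x)/2 - 3*log(3)/2


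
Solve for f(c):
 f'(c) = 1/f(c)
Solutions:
 f(c) = -sqrt(C1 + 2*c)
 f(c) = sqrt(C1 + 2*c)


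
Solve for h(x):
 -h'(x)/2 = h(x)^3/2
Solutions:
 h(x) = -sqrt(2)*sqrt(-1/(C1 - x))/2
 h(x) = sqrt(2)*sqrt(-1/(C1 - x))/2


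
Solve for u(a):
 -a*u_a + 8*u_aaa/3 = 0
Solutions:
 u(a) = C1 + Integral(C2*airyai(3^(1/3)*a/2) + C3*airybi(3^(1/3)*a/2), a)


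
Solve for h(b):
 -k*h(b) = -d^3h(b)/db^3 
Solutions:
 h(b) = C1*exp(b*k^(1/3)) + C2*exp(b*k^(1/3)*(-1 + sqrt(3)*I)/2) + C3*exp(-b*k^(1/3)*(1 + sqrt(3)*I)/2)


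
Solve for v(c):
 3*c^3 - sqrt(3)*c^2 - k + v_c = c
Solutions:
 v(c) = C1 - 3*c^4/4 + sqrt(3)*c^3/3 + c^2/2 + c*k


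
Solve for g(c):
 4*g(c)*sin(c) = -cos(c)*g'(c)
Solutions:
 g(c) = C1*cos(c)^4


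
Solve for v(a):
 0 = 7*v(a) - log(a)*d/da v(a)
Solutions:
 v(a) = C1*exp(7*li(a))


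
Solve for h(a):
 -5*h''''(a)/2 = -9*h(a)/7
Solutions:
 h(a) = C1*exp(-2^(1/4)*sqrt(3)*35^(3/4)*a/35) + C2*exp(2^(1/4)*sqrt(3)*35^(3/4)*a/35) + C3*sin(2^(1/4)*sqrt(3)*35^(3/4)*a/35) + C4*cos(2^(1/4)*sqrt(3)*35^(3/4)*a/35)


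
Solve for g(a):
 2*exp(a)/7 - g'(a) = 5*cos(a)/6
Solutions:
 g(a) = C1 + 2*exp(a)/7 - 5*sin(a)/6


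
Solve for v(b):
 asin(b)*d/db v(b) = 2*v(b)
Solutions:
 v(b) = C1*exp(2*Integral(1/asin(b), b))


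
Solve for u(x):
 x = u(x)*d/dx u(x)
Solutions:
 u(x) = -sqrt(C1 + x^2)
 u(x) = sqrt(C1 + x^2)


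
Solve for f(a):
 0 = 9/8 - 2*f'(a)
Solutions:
 f(a) = C1 + 9*a/16


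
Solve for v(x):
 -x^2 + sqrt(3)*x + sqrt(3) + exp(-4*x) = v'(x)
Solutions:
 v(x) = C1 - x^3/3 + sqrt(3)*x^2/2 + sqrt(3)*x - exp(-4*x)/4


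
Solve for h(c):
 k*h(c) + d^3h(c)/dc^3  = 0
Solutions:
 h(c) = C1*exp(c*(-k)^(1/3)) + C2*exp(c*(-k)^(1/3)*(-1 + sqrt(3)*I)/2) + C3*exp(-c*(-k)^(1/3)*(1 + sqrt(3)*I)/2)


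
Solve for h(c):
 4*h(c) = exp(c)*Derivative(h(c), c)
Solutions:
 h(c) = C1*exp(-4*exp(-c))


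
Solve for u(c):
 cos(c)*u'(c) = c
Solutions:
 u(c) = C1 + Integral(c/cos(c), c)


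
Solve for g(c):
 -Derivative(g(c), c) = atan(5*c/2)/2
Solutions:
 g(c) = C1 - c*atan(5*c/2)/2 + log(25*c^2 + 4)/10


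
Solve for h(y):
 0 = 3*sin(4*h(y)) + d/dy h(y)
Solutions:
 h(y) = -acos((-C1 - exp(24*y))/(C1 - exp(24*y)))/4 + pi/2
 h(y) = acos((-C1 - exp(24*y))/(C1 - exp(24*y)))/4


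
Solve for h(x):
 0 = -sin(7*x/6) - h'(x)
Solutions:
 h(x) = C1 + 6*cos(7*x/6)/7


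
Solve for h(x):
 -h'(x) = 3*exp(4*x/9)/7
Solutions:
 h(x) = C1 - 27*exp(4*x/9)/28


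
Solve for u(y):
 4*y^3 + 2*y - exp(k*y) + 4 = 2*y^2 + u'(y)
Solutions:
 u(y) = C1 + y^4 - 2*y^3/3 + y^2 + 4*y - exp(k*y)/k


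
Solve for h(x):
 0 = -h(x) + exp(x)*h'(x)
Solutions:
 h(x) = C1*exp(-exp(-x))


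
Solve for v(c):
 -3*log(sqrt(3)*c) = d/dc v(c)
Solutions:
 v(c) = C1 - 3*c*log(c) - 3*c*log(3)/2 + 3*c


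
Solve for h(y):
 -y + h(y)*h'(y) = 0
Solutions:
 h(y) = -sqrt(C1 + y^2)
 h(y) = sqrt(C1 + y^2)


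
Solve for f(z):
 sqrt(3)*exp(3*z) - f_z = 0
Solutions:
 f(z) = C1 + sqrt(3)*exp(3*z)/3


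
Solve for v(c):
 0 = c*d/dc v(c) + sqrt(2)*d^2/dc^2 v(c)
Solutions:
 v(c) = C1 + C2*erf(2^(1/4)*c/2)


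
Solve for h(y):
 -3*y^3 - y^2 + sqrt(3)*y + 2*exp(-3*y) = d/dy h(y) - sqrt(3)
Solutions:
 h(y) = C1 - 3*y^4/4 - y^3/3 + sqrt(3)*y^2/2 + sqrt(3)*y - 2*exp(-3*y)/3


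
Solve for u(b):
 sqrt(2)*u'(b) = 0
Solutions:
 u(b) = C1


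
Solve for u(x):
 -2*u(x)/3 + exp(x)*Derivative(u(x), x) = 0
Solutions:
 u(x) = C1*exp(-2*exp(-x)/3)


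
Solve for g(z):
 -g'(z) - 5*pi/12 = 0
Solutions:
 g(z) = C1 - 5*pi*z/12


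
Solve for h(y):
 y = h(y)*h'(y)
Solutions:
 h(y) = -sqrt(C1 + y^2)
 h(y) = sqrt(C1 + y^2)


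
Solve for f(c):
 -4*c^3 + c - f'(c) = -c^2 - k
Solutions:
 f(c) = C1 - c^4 + c^3/3 + c^2/2 + c*k


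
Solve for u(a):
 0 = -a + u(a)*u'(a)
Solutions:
 u(a) = -sqrt(C1 + a^2)
 u(a) = sqrt(C1 + a^2)


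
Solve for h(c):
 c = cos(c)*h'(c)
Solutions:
 h(c) = C1 + Integral(c/cos(c), c)


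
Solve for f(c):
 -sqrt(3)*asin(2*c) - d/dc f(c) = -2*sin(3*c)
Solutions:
 f(c) = C1 - sqrt(3)*(c*asin(2*c) + sqrt(1 - 4*c^2)/2) - 2*cos(3*c)/3


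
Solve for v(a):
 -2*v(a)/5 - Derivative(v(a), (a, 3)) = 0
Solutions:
 v(a) = C3*exp(-2^(1/3)*5^(2/3)*a/5) + (C1*sin(2^(1/3)*sqrt(3)*5^(2/3)*a/10) + C2*cos(2^(1/3)*sqrt(3)*5^(2/3)*a/10))*exp(2^(1/3)*5^(2/3)*a/10)


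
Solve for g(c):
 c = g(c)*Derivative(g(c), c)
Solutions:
 g(c) = -sqrt(C1 + c^2)
 g(c) = sqrt(C1 + c^2)


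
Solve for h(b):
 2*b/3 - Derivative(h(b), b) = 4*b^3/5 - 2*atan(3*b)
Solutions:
 h(b) = C1 - b^4/5 + b^2/3 + 2*b*atan(3*b) - log(9*b^2 + 1)/3


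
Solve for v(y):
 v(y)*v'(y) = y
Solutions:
 v(y) = -sqrt(C1 + y^2)
 v(y) = sqrt(C1 + y^2)


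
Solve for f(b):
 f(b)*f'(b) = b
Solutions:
 f(b) = -sqrt(C1 + b^2)
 f(b) = sqrt(C1 + b^2)


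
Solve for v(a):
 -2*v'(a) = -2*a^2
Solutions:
 v(a) = C1 + a^3/3


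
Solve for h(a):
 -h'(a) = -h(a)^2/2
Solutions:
 h(a) = -2/(C1 + a)


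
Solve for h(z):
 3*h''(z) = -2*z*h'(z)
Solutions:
 h(z) = C1 + C2*erf(sqrt(3)*z/3)


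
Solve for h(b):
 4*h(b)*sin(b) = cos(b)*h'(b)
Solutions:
 h(b) = C1/cos(b)^4


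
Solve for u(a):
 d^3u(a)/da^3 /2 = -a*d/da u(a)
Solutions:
 u(a) = C1 + Integral(C2*airyai(-2^(1/3)*a) + C3*airybi(-2^(1/3)*a), a)


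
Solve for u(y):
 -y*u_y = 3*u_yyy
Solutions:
 u(y) = C1 + Integral(C2*airyai(-3^(2/3)*y/3) + C3*airybi(-3^(2/3)*y/3), y)


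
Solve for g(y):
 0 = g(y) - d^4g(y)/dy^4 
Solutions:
 g(y) = C1*exp(-y) + C2*exp(y) + C3*sin(y) + C4*cos(y)


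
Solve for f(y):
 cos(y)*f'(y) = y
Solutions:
 f(y) = C1 + Integral(y/cos(y), y)


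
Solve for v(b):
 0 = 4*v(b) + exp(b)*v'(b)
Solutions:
 v(b) = C1*exp(4*exp(-b))


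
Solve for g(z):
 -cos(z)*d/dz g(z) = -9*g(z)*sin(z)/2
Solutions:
 g(z) = C1/cos(z)^(9/2)


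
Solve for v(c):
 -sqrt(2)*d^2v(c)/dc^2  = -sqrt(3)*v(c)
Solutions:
 v(c) = C1*exp(-2^(3/4)*3^(1/4)*c/2) + C2*exp(2^(3/4)*3^(1/4)*c/2)


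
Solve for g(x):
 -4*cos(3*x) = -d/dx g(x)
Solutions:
 g(x) = C1 + 4*sin(3*x)/3


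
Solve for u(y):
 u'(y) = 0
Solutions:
 u(y) = C1


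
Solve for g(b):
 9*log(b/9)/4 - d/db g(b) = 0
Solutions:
 g(b) = C1 + 9*b*log(b)/4 - 9*b*log(3)/2 - 9*b/4


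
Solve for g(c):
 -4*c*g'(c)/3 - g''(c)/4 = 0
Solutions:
 g(c) = C1 + C2*erf(2*sqrt(6)*c/3)


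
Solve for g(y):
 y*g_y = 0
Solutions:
 g(y) = C1


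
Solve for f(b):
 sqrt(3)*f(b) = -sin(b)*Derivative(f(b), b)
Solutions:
 f(b) = C1*(cos(b) + 1)^(sqrt(3)/2)/(cos(b) - 1)^(sqrt(3)/2)


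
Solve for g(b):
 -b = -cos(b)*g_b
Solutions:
 g(b) = C1 + Integral(b/cos(b), b)


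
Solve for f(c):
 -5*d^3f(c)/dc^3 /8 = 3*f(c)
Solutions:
 f(c) = C3*exp(-2*3^(1/3)*5^(2/3)*c/5) + (C1*sin(3^(5/6)*5^(2/3)*c/5) + C2*cos(3^(5/6)*5^(2/3)*c/5))*exp(3^(1/3)*5^(2/3)*c/5)


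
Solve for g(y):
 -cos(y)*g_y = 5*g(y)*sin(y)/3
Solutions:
 g(y) = C1*cos(y)^(5/3)


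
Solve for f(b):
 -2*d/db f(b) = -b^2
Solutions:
 f(b) = C1 + b^3/6


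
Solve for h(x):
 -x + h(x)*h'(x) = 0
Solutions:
 h(x) = -sqrt(C1 + x^2)
 h(x) = sqrt(C1 + x^2)


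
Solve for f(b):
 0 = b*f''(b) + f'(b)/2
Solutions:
 f(b) = C1 + C2*sqrt(b)


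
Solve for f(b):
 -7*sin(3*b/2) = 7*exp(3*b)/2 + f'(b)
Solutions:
 f(b) = C1 - 7*exp(3*b)/6 + 14*cos(3*b/2)/3


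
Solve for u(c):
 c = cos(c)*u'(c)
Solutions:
 u(c) = C1 + Integral(c/cos(c), c)


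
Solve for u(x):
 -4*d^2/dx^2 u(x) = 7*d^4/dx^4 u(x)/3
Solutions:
 u(x) = C1 + C2*x + C3*sin(2*sqrt(21)*x/7) + C4*cos(2*sqrt(21)*x/7)


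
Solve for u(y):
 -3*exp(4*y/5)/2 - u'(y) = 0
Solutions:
 u(y) = C1 - 15*exp(4*y/5)/8


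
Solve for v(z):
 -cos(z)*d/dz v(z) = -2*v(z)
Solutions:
 v(z) = C1*(sin(z) + 1)/(sin(z) - 1)


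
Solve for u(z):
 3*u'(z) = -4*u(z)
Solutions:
 u(z) = C1*exp(-4*z/3)


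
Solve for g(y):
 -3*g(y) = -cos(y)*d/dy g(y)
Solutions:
 g(y) = C1*(sin(y) + 1)^(3/2)/(sin(y) - 1)^(3/2)


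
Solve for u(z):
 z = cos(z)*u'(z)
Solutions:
 u(z) = C1 + Integral(z/cos(z), z)


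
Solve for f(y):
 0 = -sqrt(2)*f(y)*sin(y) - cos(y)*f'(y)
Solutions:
 f(y) = C1*cos(y)^(sqrt(2))


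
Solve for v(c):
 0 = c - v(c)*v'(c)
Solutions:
 v(c) = -sqrt(C1 + c^2)
 v(c) = sqrt(C1 + c^2)


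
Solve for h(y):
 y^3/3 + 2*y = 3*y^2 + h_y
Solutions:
 h(y) = C1 + y^4/12 - y^3 + y^2


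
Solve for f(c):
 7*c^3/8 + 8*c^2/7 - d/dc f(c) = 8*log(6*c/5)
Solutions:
 f(c) = C1 + 7*c^4/32 + 8*c^3/21 - 8*c*log(c) - 8*c*log(6) + 8*c + 8*c*log(5)


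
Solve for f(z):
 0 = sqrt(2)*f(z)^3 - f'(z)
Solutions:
 f(z) = -sqrt(2)*sqrt(-1/(C1 + sqrt(2)*z))/2
 f(z) = sqrt(2)*sqrt(-1/(C1 + sqrt(2)*z))/2


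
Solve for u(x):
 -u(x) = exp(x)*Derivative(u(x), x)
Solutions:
 u(x) = C1*exp(exp(-x))


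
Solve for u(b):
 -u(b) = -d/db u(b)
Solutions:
 u(b) = C1*exp(b)


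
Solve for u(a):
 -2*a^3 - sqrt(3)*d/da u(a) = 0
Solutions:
 u(a) = C1 - sqrt(3)*a^4/6


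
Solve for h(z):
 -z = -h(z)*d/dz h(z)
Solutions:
 h(z) = -sqrt(C1 + z^2)
 h(z) = sqrt(C1 + z^2)


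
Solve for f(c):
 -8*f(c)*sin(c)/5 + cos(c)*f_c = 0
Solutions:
 f(c) = C1/cos(c)^(8/5)


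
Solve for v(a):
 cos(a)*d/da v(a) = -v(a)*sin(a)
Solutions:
 v(a) = C1*cos(a)


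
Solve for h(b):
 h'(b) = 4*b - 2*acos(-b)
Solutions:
 h(b) = C1 + 2*b^2 - 2*b*acos(-b) - 2*sqrt(1 - b^2)


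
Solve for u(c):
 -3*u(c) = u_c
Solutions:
 u(c) = C1*exp(-3*c)


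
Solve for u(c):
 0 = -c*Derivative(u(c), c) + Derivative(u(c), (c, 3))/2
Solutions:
 u(c) = C1 + Integral(C2*airyai(2^(1/3)*c) + C3*airybi(2^(1/3)*c), c)


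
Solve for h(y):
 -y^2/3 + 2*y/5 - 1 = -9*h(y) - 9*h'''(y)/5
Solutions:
 h(y) = C3*exp(-5^(1/3)*y) + y^2/27 - 2*y/45 + (C1*sin(sqrt(3)*5^(1/3)*y/2) + C2*cos(sqrt(3)*5^(1/3)*y/2))*exp(5^(1/3)*y/2) + 1/9


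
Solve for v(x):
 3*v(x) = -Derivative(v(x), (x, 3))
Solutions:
 v(x) = C3*exp(-3^(1/3)*x) + (C1*sin(3^(5/6)*x/2) + C2*cos(3^(5/6)*x/2))*exp(3^(1/3)*x/2)


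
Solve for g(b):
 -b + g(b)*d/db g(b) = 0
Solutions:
 g(b) = -sqrt(C1 + b^2)
 g(b) = sqrt(C1 + b^2)


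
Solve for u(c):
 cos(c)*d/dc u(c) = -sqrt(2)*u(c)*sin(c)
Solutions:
 u(c) = C1*cos(c)^(sqrt(2))


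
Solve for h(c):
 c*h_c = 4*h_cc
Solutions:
 h(c) = C1 + C2*erfi(sqrt(2)*c/4)


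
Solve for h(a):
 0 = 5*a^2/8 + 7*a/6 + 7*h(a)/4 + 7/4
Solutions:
 h(a) = -5*a^2/14 - 2*a/3 - 1


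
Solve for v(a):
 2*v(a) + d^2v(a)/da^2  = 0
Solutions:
 v(a) = C1*sin(sqrt(2)*a) + C2*cos(sqrt(2)*a)


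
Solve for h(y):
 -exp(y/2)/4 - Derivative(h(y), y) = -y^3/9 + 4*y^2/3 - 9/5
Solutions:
 h(y) = C1 + y^4/36 - 4*y^3/9 + 9*y/5 - exp(y/2)/2


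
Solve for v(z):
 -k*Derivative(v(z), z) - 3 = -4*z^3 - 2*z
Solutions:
 v(z) = C1 + z^4/k + z^2/k - 3*z/k


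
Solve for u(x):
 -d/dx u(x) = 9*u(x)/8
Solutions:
 u(x) = C1*exp(-9*x/8)


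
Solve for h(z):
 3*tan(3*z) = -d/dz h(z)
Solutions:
 h(z) = C1 + log(cos(3*z))


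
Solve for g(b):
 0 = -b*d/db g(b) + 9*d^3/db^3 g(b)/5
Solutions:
 g(b) = C1 + Integral(C2*airyai(15^(1/3)*b/3) + C3*airybi(15^(1/3)*b/3), b)


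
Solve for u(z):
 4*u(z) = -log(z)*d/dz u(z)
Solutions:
 u(z) = C1*exp(-4*li(z))


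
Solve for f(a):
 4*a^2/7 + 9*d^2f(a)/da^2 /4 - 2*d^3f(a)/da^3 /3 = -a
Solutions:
 f(a) = C1 + C2*a + C3*exp(27*a/8) - 4*a^4/189 - 506*a^3/5103 - 4048*a^2/45927


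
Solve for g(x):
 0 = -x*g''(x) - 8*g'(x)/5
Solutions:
 g(x) = C1 + C2/x^(3/5)


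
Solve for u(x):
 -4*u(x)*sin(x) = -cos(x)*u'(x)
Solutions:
 u(x) = C1/cos(x)^4


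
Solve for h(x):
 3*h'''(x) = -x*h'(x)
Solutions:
 h(x) = C1 + Integral(C2*airyai(-3^(2/3)*x/3) + C3*airybi(-3^(2/3)*x/3), x)


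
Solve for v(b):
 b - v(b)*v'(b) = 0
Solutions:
 v(b) = -sqrt(C1 + b^2)
 v(b) = sqrt(C1 + b^2)


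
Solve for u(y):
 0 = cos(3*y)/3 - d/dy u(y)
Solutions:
 u(y) = C1 + sin(3*y)/9


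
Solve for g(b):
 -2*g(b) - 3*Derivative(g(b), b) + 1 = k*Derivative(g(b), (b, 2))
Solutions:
 g(b) = C1*exp(b*(sqrt(9 - 8*k) - 3)/(2*k)) + C2*exp(-b*(sqrt(9 - 8*k) + 3)/(2*k)) + 1/2


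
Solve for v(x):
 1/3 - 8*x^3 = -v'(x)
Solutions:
 v(x) = C1 + 2*x^4 - x/3


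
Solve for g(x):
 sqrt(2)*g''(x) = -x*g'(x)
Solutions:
 g(x) = C1 + C2*erf(2^(1/4)*x/2)


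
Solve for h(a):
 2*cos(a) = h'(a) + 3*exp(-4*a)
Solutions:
 h(a) = C1 + 2*sin(a) + 3*exp(-4*a)/4


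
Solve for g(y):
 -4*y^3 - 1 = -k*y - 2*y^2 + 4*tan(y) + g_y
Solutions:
 g(y) = C1 + k*y^2/2 - y^4 + 2*y^3/3 - y + 4*log(cos(y))


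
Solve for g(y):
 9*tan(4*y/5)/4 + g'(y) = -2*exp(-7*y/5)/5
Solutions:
 g(y) = C1 - 45*log(tan(4*y/5)^2 + 1)/32 + 2*exp(-7*y/5)/7


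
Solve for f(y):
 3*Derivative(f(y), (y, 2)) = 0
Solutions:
 f(y) = C1 + C2*y


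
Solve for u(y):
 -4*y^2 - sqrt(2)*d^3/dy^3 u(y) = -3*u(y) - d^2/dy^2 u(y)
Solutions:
 u(y) = C1*exp(y*(-2^(1/3)*(9*sqrt(166) + 82*sqrt(2))^(1/3) - 2^(2/3)/(9*sqrt(166) + 82*sqrt(2))^(1/3) + 2*sqrt(2))/12)*sin(2^(1/3)*sqrt(3)*y*(-(9*sqrt(166) + 82*sqrt(2))^(1/3) + 2^(1/3)/(9*sqrt(166) + 82*sqrt(2))^(1/3))/12) + C2*exp(y*(-2^(1/3)*(9*sqrt(166) + 82*sqrt(2))^(1/3) - 2^(2/3)/(9*sqrt(166) + 82*sqrt(2))^(1/3) + 2*sqrt(2))/12)*cos(2^(1/3)*sqrt(3)*y*(-(9*sqrt(166) + 82*sqrt(2))^(1/3) + 2^(1/3)/(9*sqrt(166) + 82*sqrt(2))^(1/3))/12) + C3*exp(y*(2^(2/3)/(9*sqrt(166) + 82*sqrt(2))^(1/3) + sqrt(2) + 2^(1/3)*(9*sqrt(166) + 82*sqrt(2))^(1/3))/6) + 4*y^2/3 - 8/9


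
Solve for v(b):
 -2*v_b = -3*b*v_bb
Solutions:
 v(b) = C1 + C2*b^(5/3)


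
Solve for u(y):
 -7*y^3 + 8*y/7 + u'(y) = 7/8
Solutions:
 u(y) = C1 + 7*y^4/4 - 4*y^2/7 + 7*y/8


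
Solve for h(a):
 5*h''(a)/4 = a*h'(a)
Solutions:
 h(a) = C1 + C2*erfi(sqrt(10)*a/5)


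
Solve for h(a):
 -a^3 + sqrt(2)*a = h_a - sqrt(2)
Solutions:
 h(a) = C1 - a^4/4 + sqrt(2)*a^2/2 + sqrt(2)*a


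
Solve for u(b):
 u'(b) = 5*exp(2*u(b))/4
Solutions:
 u(b) = log(-sqrt(-1/(C1 + 5*b))) + log(2)/2
 u(b) = log(-1/(C1 + 5*b))/2 + log(2)/2


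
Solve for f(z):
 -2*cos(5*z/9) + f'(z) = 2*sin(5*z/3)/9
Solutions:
 f(z) = C1 + 18*sin(5*z/9)/5 - 2*cos(5*z/3)/15


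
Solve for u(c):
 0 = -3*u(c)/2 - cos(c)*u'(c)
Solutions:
 u(c) = C1*(sin(c) - 1)^(3/4)/(sin(c) + 1)^(3/4)


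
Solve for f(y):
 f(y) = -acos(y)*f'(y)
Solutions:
 f(y) = C1*exp(-Integral(1/acos(y), y))


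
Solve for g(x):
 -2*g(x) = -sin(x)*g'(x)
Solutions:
 g(x) = C1*(cos(x) - 1)/(cos(x) + 1)


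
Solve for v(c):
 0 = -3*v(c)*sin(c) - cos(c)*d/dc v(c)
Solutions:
 v(c) = C1*cos(c)^3


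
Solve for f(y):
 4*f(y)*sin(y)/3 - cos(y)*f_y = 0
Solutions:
 f(y) = C1/cos(y)^(4/3)


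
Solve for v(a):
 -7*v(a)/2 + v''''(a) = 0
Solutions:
 v(a) = C1*exp(-2^(3/4)*7^(1/4)*a/2) + C2*exp(2^(3/4)*7^(1/4)*a/2) + C3*sin(2^(3/4)*7^(1/4)*a/2) + C4*cos(2^(3/4)*7^(1/4)*a/2)


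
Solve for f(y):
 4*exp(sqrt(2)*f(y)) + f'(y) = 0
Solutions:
 f(y) = sqrt(2)*(2*log(1/(C1 + 4*y)) - log(2))/4


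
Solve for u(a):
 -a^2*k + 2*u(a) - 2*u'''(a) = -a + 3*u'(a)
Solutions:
 u(a) = C1*exp(2^(1/3)*a*(-(2 + sqrt(6))^(1/3) + 2^(1/3)/(2 + sqrt(6))^(1/3))/4)*sin(2^(1/3)*sqrt(3)*a*(2^(1/3)/(2 + sqrt(6))^(1/3) + (2 + sqrt(6))^(1/3))/4) + C2*exp(2^(1/3)*a*(-(2 + sqrt(6))^(1/3) + 2^(1/3)/(2 + sqrt(6))^(1/3))/4)*cos(2^(1/3)*sqrt(3)*a*(2^(1/3)/(2 + sqrt(6))^(1/3) + (2 + sqrt(6))^(1/3))/4) + C3*exp(-2^(1/3)*a*(-(2 + sqrt(6))^(1/3) + 2^(1/3)/(2 + sqrt(6))^(1/3))/2) + a^2*k/2 + 3*a*k/2 - a/2 + 9*k/4 - 3/4


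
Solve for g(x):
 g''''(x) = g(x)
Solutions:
 g(x) = C1*exp(-x) + C2*exp(x) + C3*sin(x) + C4*cos(x)


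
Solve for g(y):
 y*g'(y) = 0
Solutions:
 g(y) = C1


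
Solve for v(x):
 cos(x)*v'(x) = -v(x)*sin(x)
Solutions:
 v(x) = C1*cos(x)


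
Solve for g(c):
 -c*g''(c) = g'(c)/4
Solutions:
 g(c) = C1 + C2*c^(3/4)


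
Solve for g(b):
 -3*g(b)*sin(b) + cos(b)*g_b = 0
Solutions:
 g(b) = C1/cos(b)^3


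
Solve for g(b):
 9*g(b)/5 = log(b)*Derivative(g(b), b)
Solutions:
 g(b) = C1*exp(9*li(b)/5)


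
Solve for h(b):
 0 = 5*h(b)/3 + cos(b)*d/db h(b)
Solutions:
 h(b) = C1*(sin(b) - 1)^(5/6)/(sin(b) + 1)^(5/6)


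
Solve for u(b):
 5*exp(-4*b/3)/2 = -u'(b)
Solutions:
 u(b) = C1 + 15*exp(-4*b/3)/8


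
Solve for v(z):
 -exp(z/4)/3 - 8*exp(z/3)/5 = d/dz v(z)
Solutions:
 v(z) = C1 - 4*exp(z/4)/3 - 24*exp(z/3)/5


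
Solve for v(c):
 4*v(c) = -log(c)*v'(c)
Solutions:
 v(c) = C1*exp(-4*li(c))


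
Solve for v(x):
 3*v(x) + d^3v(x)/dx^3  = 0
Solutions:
 v(x) = C3*exp(-3^(1/3)*x) + (C1*sin(3^(5/6)*x/2) + C2*cos(3^(5/6)*x/2))*exp(3^(1/3)*x/2)


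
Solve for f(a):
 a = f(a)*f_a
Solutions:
 f(a) = -sqrt(C1 + a^2)
 f(a) = sqrt(C1 + a^2)


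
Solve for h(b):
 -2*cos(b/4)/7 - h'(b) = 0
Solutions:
 h(b) = C1 - 8*sin(b/4)/7


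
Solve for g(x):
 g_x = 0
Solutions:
 g(x) = C1


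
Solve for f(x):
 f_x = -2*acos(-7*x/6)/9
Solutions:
 f(x) = C1 - 2*x*acos(-7*x/6)/9 - 2*sqrt(36 - 49*x^2)/63


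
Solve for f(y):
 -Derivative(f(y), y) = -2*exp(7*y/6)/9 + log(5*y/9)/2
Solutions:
 f(y) = C1 - y*log(y)/2 + y*(-log(5)/2 + 1/2 + log(3)) + 4*exp(7*y/6)/21


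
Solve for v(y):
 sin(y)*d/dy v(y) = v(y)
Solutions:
 v(y) = C1*sqrt(cos(y) - 1)/sqrt(cos(y) + 1)


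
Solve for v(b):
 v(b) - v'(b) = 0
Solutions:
 v(b) = C1*exp(b)


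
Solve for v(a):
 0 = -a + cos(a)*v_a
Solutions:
 v(a) = C1 + Integral(a/cos(a), a)


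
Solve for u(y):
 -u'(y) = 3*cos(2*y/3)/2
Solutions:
 u(y) = C1 - 9*sin(2*y/3)/4


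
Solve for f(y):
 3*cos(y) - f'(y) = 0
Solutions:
 f(y) = C1 + 3*sin(y)


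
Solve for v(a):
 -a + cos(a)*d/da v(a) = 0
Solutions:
 v(a) = C1 + Integral(a/cos(a), a)


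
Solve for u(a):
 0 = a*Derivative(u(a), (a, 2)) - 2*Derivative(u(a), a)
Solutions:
 u(a) = C1 + C2*a^3


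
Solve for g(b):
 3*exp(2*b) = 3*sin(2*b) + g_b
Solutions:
 g(b) = C1 + 3*exp(2*b)/2 + 3*cos(2*b)/2


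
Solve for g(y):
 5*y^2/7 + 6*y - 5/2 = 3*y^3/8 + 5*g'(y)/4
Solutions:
 g(y) = C1 - 3*y^4/40 + 4*y^3/21 + 12*y^2/5 - 2*y


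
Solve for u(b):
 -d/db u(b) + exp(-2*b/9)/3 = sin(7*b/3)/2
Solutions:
 u(b) = C1 + 3*cos(7*b/3)/14 - 3*exp(-2*b/9)/2


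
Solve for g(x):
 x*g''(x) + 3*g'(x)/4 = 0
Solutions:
 g(x) = C1 + C2*x^(1/4)


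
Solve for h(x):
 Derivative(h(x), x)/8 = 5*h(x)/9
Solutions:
 h(x) = C1*exp(40*x/9)


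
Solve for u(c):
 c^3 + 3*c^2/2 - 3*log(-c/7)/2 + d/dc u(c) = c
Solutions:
 u(c) = C1 - c^4/4 - c^3/2 + c^2/2 + 3*c*log(-c)/2 + 3*c*(-log(7) - 1)/2


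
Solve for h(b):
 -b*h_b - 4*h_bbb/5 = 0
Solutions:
 h(b) = C1 + Integral(C2*airyai(-10^(1/3)*b/2) + C3*airybi(-10^(1/3)*b/2), b)


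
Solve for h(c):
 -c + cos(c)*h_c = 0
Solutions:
 h(c) = C1 + Integral(c/cos(c), c)


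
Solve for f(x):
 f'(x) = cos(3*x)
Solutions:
 f(x) = C1 + sin(3*x)/3


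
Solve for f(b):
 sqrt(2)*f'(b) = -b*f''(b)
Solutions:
 f(b) = C1 + C2*b^(1 - sqrt(2))


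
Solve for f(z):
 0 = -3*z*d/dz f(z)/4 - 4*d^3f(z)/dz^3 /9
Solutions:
 f(z) = C1 + Integral(C2*airyai(-3*2^(2/3)*z/4) + C3*airybi(-3*2^(2/3)*z/4), z)


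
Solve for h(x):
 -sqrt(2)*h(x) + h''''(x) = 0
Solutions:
 h(x) = C1*exp(-2^(1/8)*x) + C2*exp(2^(1/8)*x) + C3*sin(2^(1/8)*x) + C4*cos(2^(1/8)*x)


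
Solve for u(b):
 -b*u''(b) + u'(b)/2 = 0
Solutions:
 u(b) = C1 + C2*b^(3/2)


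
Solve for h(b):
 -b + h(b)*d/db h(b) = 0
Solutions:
 h(b) = -sqrt(C1 + b^2)
 h(b) = sqrt(C1 + b^2)


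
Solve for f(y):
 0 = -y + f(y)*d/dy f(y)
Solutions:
 f(y) = -sqrt(C1 + y^2)
 f(y) = sqrt(C1 + y^2)


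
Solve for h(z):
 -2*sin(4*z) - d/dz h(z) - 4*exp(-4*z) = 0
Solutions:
 h(z) = C1 + cos(4*z)/2 + exp(-4*z)


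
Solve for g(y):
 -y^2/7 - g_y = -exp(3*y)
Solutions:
 g(y) = C1 - y^3/21 + exp(3*y)/3


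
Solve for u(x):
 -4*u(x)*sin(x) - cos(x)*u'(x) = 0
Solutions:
 u(x) = C1*cos(x)^4


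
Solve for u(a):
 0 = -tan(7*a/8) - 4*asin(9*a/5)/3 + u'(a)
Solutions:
 u(a) = C1 + 4*a*asin(9*a/5)/3 + 4*sqrt(25 - 81*a^2)/27 - 8*log(cos(7*a/8))/7


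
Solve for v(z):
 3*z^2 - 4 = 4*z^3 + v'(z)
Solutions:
 v(z) = C1 - z^4 + z^3 - 4*z


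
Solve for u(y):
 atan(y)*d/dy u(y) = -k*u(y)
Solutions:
 u(y) = C1*exp(-k*Integral(1/atan(y), y))


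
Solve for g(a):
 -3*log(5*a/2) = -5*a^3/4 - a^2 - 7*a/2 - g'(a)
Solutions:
 g(a) = C1 - 5*a^4/16 - a^3/3 - 7*a^2/4 + 3*a*log(a) - 3*a - 3*a*log(2) + 3*a*log(5)


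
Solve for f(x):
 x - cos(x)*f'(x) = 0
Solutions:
 f(x) = C1 + Integral(x/cos(x), x)


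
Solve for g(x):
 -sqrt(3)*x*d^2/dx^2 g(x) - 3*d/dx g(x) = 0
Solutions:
 g(x) = C1 + C2*x^(1 - sqrt(3))


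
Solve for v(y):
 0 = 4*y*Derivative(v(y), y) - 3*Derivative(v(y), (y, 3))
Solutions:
 v(y) = C1 + Integral(C2*airyai(6^(2/3)*y/3) + C3*airybi(6^(2/3)*y/3), y)


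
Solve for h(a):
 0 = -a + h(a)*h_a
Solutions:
 h(a) = -sqrt(C1 + a^2)
 h(a) = sqrt(C1 + a^2)


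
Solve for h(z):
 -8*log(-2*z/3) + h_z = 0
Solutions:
 h(z) = C1 + 8*z*log(-z) + 8*z*(-log(3) - 1 + log(2))


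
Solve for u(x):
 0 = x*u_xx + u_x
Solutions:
 u(x) = C1 + C2*log(x)


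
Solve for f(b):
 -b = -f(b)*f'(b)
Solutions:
 f(b) = -sqrt(C1 + b^2)
 f(b) = sqrt(C1 + b^2)


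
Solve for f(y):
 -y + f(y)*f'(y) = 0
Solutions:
 f(y) = -sqrt(C1 + y^2)
 f(y) = sqrt(C1 + y^2)


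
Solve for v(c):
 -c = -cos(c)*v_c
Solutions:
 v(c) = C1 + Integral(c/cos(c), c)


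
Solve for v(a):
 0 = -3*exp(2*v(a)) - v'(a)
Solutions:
 v(a) = log(-sqrt(-1/(C1 - 3*a))) - log(2)/2
 v(a) = log(-1/(C1 - 3*a))/2 - log(2)/2


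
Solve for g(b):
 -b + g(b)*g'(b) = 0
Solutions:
 g(b) = -sqrt(C1 + b^2)
 g(b) = sqrt(C1 + b^2)


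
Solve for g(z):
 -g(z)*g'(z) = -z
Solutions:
 g(z) = -sqrt(C1 + z^2)
 g(z) = sqrt(C1 + z^2)


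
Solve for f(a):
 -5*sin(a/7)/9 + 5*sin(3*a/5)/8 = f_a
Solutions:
 f(a) = C1 + 35*cos(a/7)/9 - 25*cos(3*a/5)/24


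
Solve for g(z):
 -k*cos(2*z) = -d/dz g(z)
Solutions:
 g(z) = C1 + k*sin(2*z)/2


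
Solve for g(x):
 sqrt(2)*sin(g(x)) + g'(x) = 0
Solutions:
 g(x) = -acos((-C1 - exp(2*sqrt(2)*x))/(C1 - exp(2*sqrt(2)*x))) + 2*pi
 g(x) = acos((-C1 - exp(2*sqrt(2)*x))/(C1 - exp(2*sqrt(2)*x)))


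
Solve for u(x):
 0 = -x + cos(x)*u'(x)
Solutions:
 u(x) = C1 + Integral(x/cos(x), x)


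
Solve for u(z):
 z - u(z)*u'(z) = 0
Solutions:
 u(z) = -sqrt(C1 + z^2)
 u(z) = sqrt(C1 + z^2)


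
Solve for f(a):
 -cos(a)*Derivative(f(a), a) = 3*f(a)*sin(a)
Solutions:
 f(a) = C1*cos(a)^3


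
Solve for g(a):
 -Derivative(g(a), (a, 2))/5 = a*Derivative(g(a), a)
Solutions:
 g(a) = C1 + C2*erf(sqrt(10)*a/2)


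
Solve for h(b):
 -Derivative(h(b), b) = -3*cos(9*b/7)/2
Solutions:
 h(b) = C1 + 7*sin(9*b/7)/6


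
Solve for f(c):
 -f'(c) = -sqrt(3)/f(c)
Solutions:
 f(c) = -sqrt(C1 + 2*sqrt(3)*c)
 f(c) = sqrt(C1 + 2*sqrt(3)*c)


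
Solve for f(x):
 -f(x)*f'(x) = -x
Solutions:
 f(x) = -sqrt(C1 + x^2)
 f(x) = sqrt(C1 + x^2)


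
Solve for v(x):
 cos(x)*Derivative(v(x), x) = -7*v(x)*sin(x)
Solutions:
 v(x) = C1*cos(x)^7


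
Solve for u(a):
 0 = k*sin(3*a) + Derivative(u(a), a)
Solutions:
 u(a) = C1 + k*cos(3*a)/3


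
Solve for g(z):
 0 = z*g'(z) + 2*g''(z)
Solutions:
 g(z) = C1 + C2*erf(z/2)


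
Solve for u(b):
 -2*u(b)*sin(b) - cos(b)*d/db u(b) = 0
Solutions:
 u(b) = C1*cos(b)^2


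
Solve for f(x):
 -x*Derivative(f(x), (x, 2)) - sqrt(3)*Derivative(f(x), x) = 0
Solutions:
 f(x) = C1 + C2*x^(1 - sqrt(3))


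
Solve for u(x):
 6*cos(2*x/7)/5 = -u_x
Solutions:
 u(x) = C1 - 21*sin(2*x/7)/5


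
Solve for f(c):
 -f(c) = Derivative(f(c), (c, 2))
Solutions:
 f(c) = C1*sin(c) + C2*cos(c)


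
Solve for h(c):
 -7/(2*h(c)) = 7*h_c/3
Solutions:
 h(c) = -sqrt(C1 - 3*c)
 h(c) = sqrt(C1 - 3*c)


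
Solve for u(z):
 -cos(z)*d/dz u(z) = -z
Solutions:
 u(z) = C1 + Integral(z/cos(z), z)


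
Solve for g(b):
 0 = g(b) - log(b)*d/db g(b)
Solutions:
 g(b) = C1*exp(li(b))


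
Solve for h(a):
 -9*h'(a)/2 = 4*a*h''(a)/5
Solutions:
 h(a) = C1 + C2/a^(37/8)


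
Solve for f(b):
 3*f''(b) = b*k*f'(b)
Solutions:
 f(b) = Piecewise((-sqrt(6)*sqrt(pi)*C1*erf(sqrt(6)*b*sqrt(-k)/6)/(2*sqrt(-k)) - C2, (k > 0) | (k < 0)), (-C1*b - C2, True))


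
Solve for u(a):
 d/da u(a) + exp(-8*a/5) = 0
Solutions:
 u(a) = C1 + 5*exp(-8*a/5)/8


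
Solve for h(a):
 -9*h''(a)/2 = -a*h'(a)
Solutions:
 h(a) = C1 + C2*erfi(a/3)


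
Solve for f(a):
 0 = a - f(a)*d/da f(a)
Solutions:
 f(a) = -sqrt(C1 + a^2)
 f(a) = sqrt(C1 + a^2)


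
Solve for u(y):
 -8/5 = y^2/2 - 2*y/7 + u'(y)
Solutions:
 u(y) = C1 - y^3/6 + y^2/7 - 8*y/5


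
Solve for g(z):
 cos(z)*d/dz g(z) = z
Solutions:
 g(z) = C1 + Integral(z/cos(z), z)


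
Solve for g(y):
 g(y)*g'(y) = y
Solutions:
 g(y) = -sqrt(C1 + y^2)
 g(y) = sqrt(C1 + y^2)


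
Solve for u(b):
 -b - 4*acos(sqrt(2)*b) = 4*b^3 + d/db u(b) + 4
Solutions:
 u(b) = C1 - b^4 - b^2/2 - 4*b*acos(sqrt(2)*b) - 4*b + 2*sqrt(2)*sqrt(1 - 2*b^2)


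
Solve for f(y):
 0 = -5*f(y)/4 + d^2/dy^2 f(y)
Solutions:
 f(y) = C1*exp(-sqrt(5)*y/2) + C2*exp(sqrt(5)*y/2)


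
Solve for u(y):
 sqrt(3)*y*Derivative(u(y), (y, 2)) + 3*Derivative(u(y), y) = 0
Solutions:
 u(y) = C1 + C2*y^(1 - sqrt(3))


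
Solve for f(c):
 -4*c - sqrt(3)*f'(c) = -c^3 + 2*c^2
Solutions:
 f(c) = C1 + sqrt(3)*c^4/12 - 2*sqrt(3)*c^3/9 - 2*sqrt(3)*c^2/3


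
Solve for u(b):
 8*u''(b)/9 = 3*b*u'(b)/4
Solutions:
 u(b) = C1 + C2*erfi(3*sqrt(3)*b/8)


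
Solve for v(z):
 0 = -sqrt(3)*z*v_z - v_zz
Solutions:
 v(z) = C1 + C2*erf(sqrt(2)*3^(1/4)*z/2)


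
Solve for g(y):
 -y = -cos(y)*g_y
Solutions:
 g(y) = C1 + Integral(y/cos(y), y)


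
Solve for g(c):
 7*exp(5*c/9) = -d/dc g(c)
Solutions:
 g(c) = C1 - 63*exp(5*c/9)/5


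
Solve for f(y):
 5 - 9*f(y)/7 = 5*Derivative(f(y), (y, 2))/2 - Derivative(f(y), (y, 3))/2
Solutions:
 f(y) = C1*exp(y*(-7^(2/3)*(9*sqrt(5979) + 1118)^(1/3) - 175*7^(1/3)/(9*sqrt(5979) + 1118)^(1/3) + 70)/42)*sin(sqrt(3)*7^(1/3)*y*(-7^(1/3)*(9*sqrt(5979) + 1118)^(1/3) + 175/(9*sqrt(5979) + 1118)^(1/3))/42) + C2*exp(y*(-7^(2/3)*(9*sqrt(5979) + 1118)^(1/3) - 175*7^(1/3)/(9*sqrt(5979) + 1118)^(1/3) + 70)/42)*cos(sqrt(3)*7^(1/3)*y*(-7^(1/3)*(9*sqrt(5979) + 1118)^(1/3) + 175/(9*sqrt(5979) + 1118)^(1/3))/42) + C3*exp(y*(175*7^(1/3)/(9*sqrt(5979) + 1118)^(1/3) + 35 + 7^(2/3)*(9*sqrt(5979) + 1118)^(1/3))/21) + 35/9


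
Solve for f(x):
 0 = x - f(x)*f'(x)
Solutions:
 f(x) = -sqrt(C1 + x^2)
 f(x) = sqrt(C1 + x^2)


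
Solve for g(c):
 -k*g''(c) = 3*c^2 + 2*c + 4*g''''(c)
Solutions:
 g(c) = C1 + C2*c + C3*exp(-c*sqrt(-k)/2) + C4*exp(c*sqrt(-k)/2) - c^4/(4*k) - c^3/(3*k) + 12*c^2/k^2


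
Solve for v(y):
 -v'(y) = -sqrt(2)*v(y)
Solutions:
 v(y) = C1*exp(sqrt(2)*y)


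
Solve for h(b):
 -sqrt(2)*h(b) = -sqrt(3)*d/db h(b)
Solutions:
 h(b) = C1*exp(sqrt(6)*b/3)


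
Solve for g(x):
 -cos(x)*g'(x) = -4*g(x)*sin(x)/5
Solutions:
 g(x) = C1/cos(x)^(4/5)


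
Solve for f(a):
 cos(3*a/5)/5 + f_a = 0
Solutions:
 f(a) = C1 - sin(3*a/5)/3


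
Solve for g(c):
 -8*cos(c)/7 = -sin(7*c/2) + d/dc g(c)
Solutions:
 g(c) = C1 - 8*sin(c)/7 - 2*cos(7*c/2)/7


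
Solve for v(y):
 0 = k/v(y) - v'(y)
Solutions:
 v(y) = -sqrt(C1 + 2*k*y)
 v(y) = sqrt(C1 + 2*k*y)


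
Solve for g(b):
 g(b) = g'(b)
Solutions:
 g(b) = C1*exp(b)


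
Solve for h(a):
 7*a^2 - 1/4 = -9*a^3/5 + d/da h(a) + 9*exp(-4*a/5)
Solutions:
 h(a) = C1 + 9*a^4/20 + 7*a^3/3 - a/4 + 45*exp(-4*a/5)/4


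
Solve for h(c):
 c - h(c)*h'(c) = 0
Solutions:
 h(c) = -sqrt(C1 + c^2)
 h(c) = sqrt(C1 + c^2)


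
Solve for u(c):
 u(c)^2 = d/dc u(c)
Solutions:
 u(c) = -1/(C1 + c)


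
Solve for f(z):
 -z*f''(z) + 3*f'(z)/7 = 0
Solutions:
 f(z) = C1 + C2*z^(10/7)


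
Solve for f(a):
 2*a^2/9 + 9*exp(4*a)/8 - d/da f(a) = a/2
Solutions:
 f(a) = C1 + 2*a^3/27 - a^2/4 + 9*exp(4*a)/32


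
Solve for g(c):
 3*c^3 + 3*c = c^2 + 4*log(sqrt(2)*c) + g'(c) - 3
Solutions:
 g(c) = C1 + 3*c^4/4 - c^3/3 + 3*c^2/2 - 4*c*log(c) - 2*c*log(2) + 7*c


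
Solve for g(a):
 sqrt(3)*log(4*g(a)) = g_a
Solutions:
 -sqrt(3)*Integral(1/(log(_y) + 2*log(2)), (_y, g(a)))/3 = C1 - a


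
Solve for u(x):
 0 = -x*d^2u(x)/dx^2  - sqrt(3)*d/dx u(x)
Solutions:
 u(x) = C1 + C2*x^(1 - sqrt(3))


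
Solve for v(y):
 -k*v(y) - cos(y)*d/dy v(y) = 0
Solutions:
 v(y) = C1*exp(k*(log(sin(y) - 1) - log(sin(y) + 1))/2)


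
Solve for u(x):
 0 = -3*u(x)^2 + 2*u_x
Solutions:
 u(x) = -2/(C1 + 3*x)


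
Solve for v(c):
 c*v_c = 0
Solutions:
 v(c) = C1


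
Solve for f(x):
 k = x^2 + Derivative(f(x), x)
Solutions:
 f(x) = C1 + k*x - x^3/3


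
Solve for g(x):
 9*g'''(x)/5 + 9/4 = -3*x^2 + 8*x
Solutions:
 g(x) = C1 + C2*x + C3*x^2 - x^5/36 + 5*x^4/27 - 5*x^3/24


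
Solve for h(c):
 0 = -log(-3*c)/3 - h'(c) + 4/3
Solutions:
 h(c) = C1 - c*log(-c)/3 + c*(5 - log(3))/3


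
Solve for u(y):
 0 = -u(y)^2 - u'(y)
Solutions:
 u(y) = 1/(C1 + y)


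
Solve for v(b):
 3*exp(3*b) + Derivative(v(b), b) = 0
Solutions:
 v(b) = C1 - exp(3*b)


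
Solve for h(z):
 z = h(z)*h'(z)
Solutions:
 h(z) = -sqrt(C1 + z^2)
 h(z) = sqrt(C1 + z^2)


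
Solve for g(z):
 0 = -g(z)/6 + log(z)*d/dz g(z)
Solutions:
 g(z) = C1*exp(li(z)/6)


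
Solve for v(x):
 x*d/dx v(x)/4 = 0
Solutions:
 v(x) = C1


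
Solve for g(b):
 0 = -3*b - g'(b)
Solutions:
 g(b) = C1 - 3*b^2/2


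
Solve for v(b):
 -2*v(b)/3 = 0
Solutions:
 v(b) = 0


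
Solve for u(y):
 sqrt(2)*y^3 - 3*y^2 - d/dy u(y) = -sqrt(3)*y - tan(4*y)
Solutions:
 u(y) = C1 + sqrt(2)*y^4/4 - y^3 + sqrt(3)*y^2/2 - log(cos(4*y))/4
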